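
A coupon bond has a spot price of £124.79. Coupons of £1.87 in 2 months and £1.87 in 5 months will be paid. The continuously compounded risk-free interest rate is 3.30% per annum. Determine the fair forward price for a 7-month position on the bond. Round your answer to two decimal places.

PV(coupons) I = 1.87·e^(−0.0330·2/12) + 1.87·e^(−0.0330·5/12)
I = 1.8597 + 1.8445 = 3.7042
F = (S − I)·e^(rT) = (124.79 − 3.7042) · e^(0.0330·7/12)
= 121.0858 · e^0.019250 = 121.0858 × 1.019436 = £123.44

£123.44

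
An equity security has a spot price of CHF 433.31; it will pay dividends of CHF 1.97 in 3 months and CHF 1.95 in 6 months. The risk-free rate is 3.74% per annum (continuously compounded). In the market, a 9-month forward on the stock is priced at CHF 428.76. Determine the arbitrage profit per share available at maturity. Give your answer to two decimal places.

CHF 12.90 per share

PV(dividends) I = 1.97·e^(−0.0374·3/12) + 1.95·e^(−0.0374·6/12) = 3.8655
Fair forward F* = (S − I)·e^(rT) = (433.31 − 3.8655)·e^0.028050 = 429.4445 × 1.028447 = 441.6609
Market CHF 428.76 < fair 441.6609: forward underpriced → reverse cash-and-carry (short the stock, invest proceeds at r, pay the dividends, go long the forward).
Profit at T = |F_mkt − F*| = |428.76 − 441.6609| = CHF 12.90 per share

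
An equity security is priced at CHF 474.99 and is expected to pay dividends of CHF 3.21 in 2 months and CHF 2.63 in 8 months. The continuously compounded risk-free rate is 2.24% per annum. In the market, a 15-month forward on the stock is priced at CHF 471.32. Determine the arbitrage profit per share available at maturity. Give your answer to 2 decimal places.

CHF 11.20 per share

PV(dividends) I = 3.21·e^(−0.0224·2/12) + 2.63·e^(−0.0224·8/12) = 5.7891
Fair forward F* = (S − I)·e^(rT) = (474.99 − 5.7891)·e^0.028000 = 469.2009 × 1.028396 = 482.5243
Market CHF 471.32 < fair 482.5243: forward underpriced → reverse cash-and-carry (short the stock, invest proceeds at r, pay the dividends, go long the forward).
Profit at T = |F_mkt − F*| = |471.32 − 482.5243| = CHF 11.20 per share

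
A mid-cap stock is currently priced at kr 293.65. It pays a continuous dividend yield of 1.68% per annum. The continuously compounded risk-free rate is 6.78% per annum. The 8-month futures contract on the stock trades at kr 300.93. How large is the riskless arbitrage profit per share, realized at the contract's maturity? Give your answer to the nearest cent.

Fair futures: F* = S·e^(carry·T), with carry = (r − q) = 0.0678 − 0.0168 = 0.0510
F* = 293.65 · e^(0.0510 × 8/12) = 293.65 · e^0.034000 = 293.65 × 1.034585 = kr 303.8059
Market kr 300.93 < fair kr 303.8059: forward underpriced → reverse cash-and-carry (short spot, go long the forward).
At maturity, profit = |F_mkt − F*| = |300.93 − 303.8059| = kr 2.88 per share

kr 2.88 per share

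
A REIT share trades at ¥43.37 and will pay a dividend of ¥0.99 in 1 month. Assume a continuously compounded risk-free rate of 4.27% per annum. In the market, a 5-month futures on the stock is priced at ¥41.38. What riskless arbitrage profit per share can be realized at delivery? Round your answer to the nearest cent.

PV(dividends) I = 0.99·e^(−0.0427·1/12) = 0.9865
Fair futures F* = (S − I)·e^(rT) = (43.37 − 0.9865)·e^0.017792 = 42.3835 × 1.017951 = 43.1443
Market ¥41.38 < fair 43.1443: forward underpriced → reverse cash-and-carry (short the stock, invest proceeds at r, pay the dividends, go long the forward).
Profit at T = |F_mkt − F*| = |41.38 − 43.1443| = ¥1.76 per share

¥1.76 per share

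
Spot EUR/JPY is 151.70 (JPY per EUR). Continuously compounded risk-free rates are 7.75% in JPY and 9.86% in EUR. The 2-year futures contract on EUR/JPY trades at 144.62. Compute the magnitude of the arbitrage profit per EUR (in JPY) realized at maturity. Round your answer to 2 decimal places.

Fair futures: F* = S·e^(carry·T), with carry = (r_JPY − r_EUR) = 0.0775 − 0.0986 = -0.0211
F* = 151.70 · e^(-0.0211 × 2) = 151.70 · e^-0.042200 = 151.70 × 0.958678 = 145.4315
Market 144.62 < fair 145.4315: forward underpriced → reverse cash-and-carry (short spot, go long the forward).
At maturity, profit = |F_mkt − F*| = |144.62 − 145.4315| = 0.81 per EUR (in JPY)

0.81 per EUR (in JPY)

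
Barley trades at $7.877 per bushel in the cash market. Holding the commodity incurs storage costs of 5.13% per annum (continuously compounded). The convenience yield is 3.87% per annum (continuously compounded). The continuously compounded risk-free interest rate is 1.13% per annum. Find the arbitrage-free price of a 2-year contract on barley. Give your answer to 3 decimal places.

Net carry = r + u − y = 0.0113 + 0.0513 − 0.0387 = 0.0239
F = S·e^((r+u−y)T) = 7.877 · e^(0.0239 × 2) = 7.877 · e^0.047800
= 7.877 × 1.048961 = $8.263 per bushel

$8.263 per bushel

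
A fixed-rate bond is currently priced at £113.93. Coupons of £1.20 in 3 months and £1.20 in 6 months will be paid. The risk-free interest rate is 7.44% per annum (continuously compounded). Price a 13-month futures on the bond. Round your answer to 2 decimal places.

PV(coupons) I = 1.20·e^(−0.0744·3/12) + 1.20·e^(−0.0744·6/12)
I = 1.1779 + 1.1562 = 2.3341
F = (S − I)·e^(rT) = (113.93 − 2.3341) · e^(0.0744·13/12)
= 111.5959 · e^0.080600 = 111.5959 × 1.083937 = £120.96

£120.96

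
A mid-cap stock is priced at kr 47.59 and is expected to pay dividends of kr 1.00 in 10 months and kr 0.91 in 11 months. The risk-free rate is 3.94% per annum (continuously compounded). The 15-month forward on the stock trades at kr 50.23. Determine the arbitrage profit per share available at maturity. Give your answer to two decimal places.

kr 2.18 per share

PV(dividends) I = 1.00·e^(−0.0394·10/12) + 0.91·e^(−0.0394·11/12) = 1.8454
Fair forward F* = (S − I)·e^(rT) = (47.59 − 1.8454)·e^0.049250 = 45.7446 × 1.050483 = 48.0539
Market kr 50.23 > fair 48.0539: forward overpriced → cash-and-carry (borrow at r, buy the stock and collect the dividends, short the forward).
Profit at T = |F_mkt − F*| = |50.23 − 48.0539| = kr 2.18 per share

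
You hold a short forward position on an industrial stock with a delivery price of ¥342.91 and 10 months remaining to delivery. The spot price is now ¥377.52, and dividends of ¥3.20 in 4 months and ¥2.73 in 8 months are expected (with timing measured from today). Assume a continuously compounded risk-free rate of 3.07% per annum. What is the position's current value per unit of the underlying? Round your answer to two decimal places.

PV(remaining dividends) I = 3.20·e^(−0.0307·4/12) + 2.73·e^(−0.0307·8/12) = 5.8421
Current forward F = (S − I)·e^(rT) = (377.52 − 5.8421)·e^(0.0307·10/12) = 371.6779 × 1.025913 = 381.3092
Value (long) = (F − K)·e^(−rT) = (381.3092 − 342.91) × 0.974741 = 37.4293
Short position value = −(long value) = -¥37.43

-¥37.43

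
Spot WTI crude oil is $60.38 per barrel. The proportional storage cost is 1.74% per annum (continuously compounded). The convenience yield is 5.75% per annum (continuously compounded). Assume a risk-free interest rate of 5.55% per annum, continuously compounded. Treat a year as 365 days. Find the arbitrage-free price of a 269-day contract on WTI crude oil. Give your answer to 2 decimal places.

Net carry = r + u − y = 0.0555 + 0.0174 − 0.0575 = 0.0154
F = S·e^((r+u−y)T) = 60.38 · e^(0.0154 × 269/365) = 60.38 · e^0.011350
= 60.38 × 1.011415 = $61.07 per barrel

$61.07 per barrel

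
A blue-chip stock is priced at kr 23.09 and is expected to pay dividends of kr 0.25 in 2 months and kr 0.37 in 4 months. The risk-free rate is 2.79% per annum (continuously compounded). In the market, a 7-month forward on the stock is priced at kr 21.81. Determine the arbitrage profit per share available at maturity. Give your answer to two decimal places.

PV(dividends) I = 0.25·e^(−0.0279·2/12) + 0.37·e^(−0.0279·4/12) = 0.6154
Fair forward F* = (S − I)·e^(rT) = (23.09 − 0.6154)·e^0.016275 = 22.4746 × 1.016408 = 22.8434
Market kr 21.81 < fair 22.8434: forward underpriced → reverse cash-and-carry (short the stock, invest proceeds at r, pay the dividends, go long the forward).
Profit at T = |F_mkt − F*| = |21.81 − 22.8434| = kr 1.03 per share

kr 1.03 per share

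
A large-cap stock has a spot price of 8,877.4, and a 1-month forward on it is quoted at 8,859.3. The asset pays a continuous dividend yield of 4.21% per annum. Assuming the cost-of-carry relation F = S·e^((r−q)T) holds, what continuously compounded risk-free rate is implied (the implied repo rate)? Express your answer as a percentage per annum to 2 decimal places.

From F = S·e^((r−q)T): (r − q) = ln(F/S)/T
ln(8859.3/8877.4) = ln(0.997961) = -0.002041
(r − q) = -0.002041 / (1/12) = -0.024492
r = ln(F/S)/T + q = -0.024492 + 0.0421 = 0.017608
r = 1.76%

1.76%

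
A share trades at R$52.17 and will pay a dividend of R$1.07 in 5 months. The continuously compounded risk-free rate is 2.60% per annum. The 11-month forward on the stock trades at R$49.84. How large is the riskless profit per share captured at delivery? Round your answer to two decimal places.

R$2.50 per share

PV(dividends) I = 1.07·e^(−0.0260·5/12) = 1.0585
Fair forward F* = (S − I)·e^(rT) = (52.17 − 1.0585)·e^0.023833 = 51.1115 × 1.024119 = 52.3443
Market R$49.84 < fair 52.3443: forward underpriced → reverse cash-and-carry (short the stock, invest proceeds at r, pay the dividends, go long the forward).
Profit at T = |F_mkt − F*| = |49.84 − 52.3443| = R$2.50 per share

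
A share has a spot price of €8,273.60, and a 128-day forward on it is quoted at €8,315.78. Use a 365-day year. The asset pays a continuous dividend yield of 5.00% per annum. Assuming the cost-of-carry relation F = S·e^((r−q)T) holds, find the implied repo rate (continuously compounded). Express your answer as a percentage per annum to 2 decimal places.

6.45%

From F = S·e^((r−q)T): (r − q) = ln(F/S)/T
ln(8315.78/8273.60) = ln(1.005098) = 0.005085
(r − q) = 0.005085 / (128/365) = 0.014500
r = ln(F/S)/T + q = 0.014500 + 0.0500 = 0.064500
r = 6.45%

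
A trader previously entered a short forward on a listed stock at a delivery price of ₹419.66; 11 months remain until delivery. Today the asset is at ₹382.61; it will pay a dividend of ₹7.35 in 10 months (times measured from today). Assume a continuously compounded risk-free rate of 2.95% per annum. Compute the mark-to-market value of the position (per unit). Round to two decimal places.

₹33.03

PV(remaining dividends) I = 7.35·e^(−0.0295·10/12) = 7.1715
Current forward F = (S − I)·e^(rT) = (382.61 − 7.1715)·e^(0.0295·11/12) = 375.4385 × 1.027411 = 385.7296
Value (long) = (F − K)·e^(−rT) = (385.7296 − 419.66) × 0.973321 = -33.0252
Short position value = −(long value) = ₹33.03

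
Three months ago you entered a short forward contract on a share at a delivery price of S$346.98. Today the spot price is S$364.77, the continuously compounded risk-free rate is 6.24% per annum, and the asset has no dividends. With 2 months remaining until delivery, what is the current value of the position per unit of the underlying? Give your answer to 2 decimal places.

-S$21.38

Current fair forward for the remaining 2 months: F = S·e^(r·T), r = 0.0624
F = 364.77 · e^(0.0624 × 2/12) = 364.77 × 1.010454 = 368.5833
Value of long forward = (F − K)·e^(−rT) = (368.5833 − 346.98) · e^(−0.0624·2/12)
= 21.6033 × 0.989654 = 21.38
Short position value = −(long value) = -S$21.38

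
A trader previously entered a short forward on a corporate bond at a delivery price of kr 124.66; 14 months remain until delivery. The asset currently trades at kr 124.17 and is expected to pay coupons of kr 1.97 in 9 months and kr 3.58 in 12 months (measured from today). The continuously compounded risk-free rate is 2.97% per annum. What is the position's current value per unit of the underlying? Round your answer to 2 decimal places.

PV(remaining coupons) I = 1.97·e^(−0.0297·9/12) + 3.58·e^(−0.0297·12/12) = 5.4018
Current forward F = (S − I)·e^(rT) = (124.17 − 5.4018)·e^(0.0297·14/12) = 118.7682 × 1.035257 = 122.9556
Value (long) = (F − K)·e^(−rT) = (122.9556 − 124.66) × 0.965943 = -1.6464
Short position value = −(long value) = kr 1.65

kr 1.65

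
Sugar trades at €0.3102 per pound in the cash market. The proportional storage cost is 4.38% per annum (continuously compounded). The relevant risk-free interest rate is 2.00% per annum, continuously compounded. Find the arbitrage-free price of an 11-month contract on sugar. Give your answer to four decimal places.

€0.3289 per pound

Net carry = r + u − y = 0.0200 + 0.0438 − 0.0000 = 0.0638
F = S·e^((r+u−y)T) = 0.3102 · e^(0.0638 × 11/12) = 0.3102 · e^0.058483
= 0.3102 × 1.060227 = €0.3289 per pound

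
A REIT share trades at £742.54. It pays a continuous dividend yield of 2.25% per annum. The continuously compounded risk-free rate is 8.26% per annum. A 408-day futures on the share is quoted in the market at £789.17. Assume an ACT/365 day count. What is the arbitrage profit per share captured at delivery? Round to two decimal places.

Fair futures: F* = S·e^(carry·T), with carry = (r − q) = 0.0826 − 0.0225 = 0.0601
F* = 742.54 · e^(0.0601 × 408/365) = 742.54 · e^0.067180 = 742.54 × 1.069488 = £794.1376
Market £789.17 < fair £794.1376: forward underpriced → reverse cash-and-carry (short spot, go long the forward).
At maturity, profit = |F_mkt − F*| = |789.17 − 794.1376| = £4.97 per share

£4.97 per share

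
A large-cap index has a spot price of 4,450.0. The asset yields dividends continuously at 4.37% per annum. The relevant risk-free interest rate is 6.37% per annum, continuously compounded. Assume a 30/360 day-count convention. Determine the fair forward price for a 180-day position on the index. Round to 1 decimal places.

4,494.7

F = S·e^((r − q)T) = 4450.0 · e^((0.0637 − 0.0437) × 180/360)
= 4450.0 · e^0.010000 = 4450.0 × 1.010050
F = 4,494.7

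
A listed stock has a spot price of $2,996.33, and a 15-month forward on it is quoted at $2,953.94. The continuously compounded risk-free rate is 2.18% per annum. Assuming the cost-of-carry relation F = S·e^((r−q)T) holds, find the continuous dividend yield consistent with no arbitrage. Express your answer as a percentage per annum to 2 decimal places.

3.32%

From F = S·e^((r−q)T): (r − q) = ln(F/S)/T
ln(2953.94/2996.33) = ln(0.985853) = -0.014248
(r − q) = -0.014248 / (15/12) = -0.011398
q = r − ln(F/S)/T = 0.0218 + 0.011398 = 0.033198
q = 3.32%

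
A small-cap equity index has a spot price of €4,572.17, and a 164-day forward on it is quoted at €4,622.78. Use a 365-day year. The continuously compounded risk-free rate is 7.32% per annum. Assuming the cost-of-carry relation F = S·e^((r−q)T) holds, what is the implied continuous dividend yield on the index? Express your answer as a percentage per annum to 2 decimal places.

4.87%

From F = S·e^((r−q)T): (r − q) = ln(F/S)/T
ln(4622.78/4572.17) = ln(1.011069) = 0.011008
(r − q) = 0.011008 / (164/365) = 0.024500
q = r − ln(F/S)/T = 0.0732 − 0.024500 = 0.048700
q = 4.87%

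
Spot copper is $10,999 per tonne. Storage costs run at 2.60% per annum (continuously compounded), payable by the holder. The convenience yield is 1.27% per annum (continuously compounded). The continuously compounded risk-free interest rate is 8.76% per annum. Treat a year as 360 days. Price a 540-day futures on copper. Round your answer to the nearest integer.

$12,796 per tonne

Net carry = r + u − y = 0.0876 + 0.0260 − 0.0127 = 0.1009
F = S·e^((r+u−y)T) = 10999 · e^(0.1009 × 540/360) = 10999 · e^0.151350
= 10999 × 1.163404 = $12,796 per tonne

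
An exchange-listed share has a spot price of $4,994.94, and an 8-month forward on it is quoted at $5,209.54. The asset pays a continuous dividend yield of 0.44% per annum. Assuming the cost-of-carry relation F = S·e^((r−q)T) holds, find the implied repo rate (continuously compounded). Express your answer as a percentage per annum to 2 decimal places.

6.75%

From F = S·e^((r−q)T): (r − q) = ln(F/S)/T
ln(5209.54/4994.94) = ln(1.042963) = 0.042066
(r − q) = 0.042066 / (8/12) = 0.063099
r = ln(F/S)/T + q = 0.063099 + 0.0044 = 0.067499
r = 6.75%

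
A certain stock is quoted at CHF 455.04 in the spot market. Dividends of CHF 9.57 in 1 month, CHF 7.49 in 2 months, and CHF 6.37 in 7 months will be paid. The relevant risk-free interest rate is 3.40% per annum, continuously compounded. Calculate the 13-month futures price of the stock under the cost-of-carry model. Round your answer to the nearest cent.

CHF 448.01

PV(dividends) I = 9.57·e^(−0.0340·1/12) + 7.49·e^(−0.0340·2/12) + 6.37·e^(−0.0340·7/12)
I = 9.5429 + 7.4477 + 6.2449 = 23.2355
F = (S − I)·e^(rT) = (455.04 − 23.2355) · e^(0.0340·13/12)
= 431.8045 · e^0.036833 = 431.8045 × 1.037520 = CHF 448.01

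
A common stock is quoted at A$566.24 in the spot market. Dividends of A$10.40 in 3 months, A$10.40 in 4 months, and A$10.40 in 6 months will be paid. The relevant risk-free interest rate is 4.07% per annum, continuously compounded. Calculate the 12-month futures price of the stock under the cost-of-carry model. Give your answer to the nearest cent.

A$557.74

PV(dividends) I = 10.40·e^(−0.0407·3/12) + 10.40·e^(−0.0407·4/12) + 10.40·e^(−0.0407·6/12)
I = 10.2947 + 10.2599 + 10.1905 = 30.7451
F = (S − I)·e^(rT) = (566.24 − 30.7451) · e^(0.0407·12/12)
= 535.4949 · e^0.040700 = 535.4949 × 1.041540 = A$557.74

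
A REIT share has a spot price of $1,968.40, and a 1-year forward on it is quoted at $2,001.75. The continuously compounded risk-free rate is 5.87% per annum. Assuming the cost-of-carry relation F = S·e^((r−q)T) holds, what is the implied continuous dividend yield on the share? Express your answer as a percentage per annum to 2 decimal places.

From F = S·e^((r−q)T): (r − q) = ln(F/S)/T
ln(2001.75/1968.40) = ln(1.016943) = 0.016801
(r − q) = 0.016801 / (1) = 0.016801
q = r − ln(F/S)/T = 0.0587 − 0.016801 = 0.041899
q = 4.19%

4.19%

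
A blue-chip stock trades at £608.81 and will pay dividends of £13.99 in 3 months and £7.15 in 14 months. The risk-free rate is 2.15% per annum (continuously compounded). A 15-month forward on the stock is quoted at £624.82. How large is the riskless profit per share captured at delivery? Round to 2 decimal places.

£20.88 per share

PV(dividends) I = 13.99·e^(−0.0215·3/12) + 7.15·e^(−0.0215·14/12) = 20.8879
Fair forward F* = (S − I)·e^(rT) = (608.81 − 20.8879)·e^0.026875 = 587.9221 × 1.027239 = 603.9365
Market £624.82 > fair 603.9365: forward overpriced → cash-and-carry (borrow at r, buy the stock and collect the dividends, short the forward).
Profit at T = |F_mkt − F*| = |624.82 − 603.9365| = £20.88 per share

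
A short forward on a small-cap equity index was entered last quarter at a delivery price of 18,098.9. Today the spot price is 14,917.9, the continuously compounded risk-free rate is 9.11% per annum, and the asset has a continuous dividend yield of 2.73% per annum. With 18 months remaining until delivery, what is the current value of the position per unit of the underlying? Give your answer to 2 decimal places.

1467.88

Current fair forward for the remaining 18 months: F = S·e^((r − q)·T), (r − q) = 0.0911 − 0.0273 = 0.0638
F = 14917.9 · e^(0.0638 × 18/12) = 14917.9 × 1.10042889 = 16416.0881
Value of long forward = (F − K)·e^(−rT) = (16416.0881 − 18098.9) · e^(−0.0911·18/12)
= -1682.8119 × 0.87227547 = -1467.88
Short position value = −(long value) = 1467.88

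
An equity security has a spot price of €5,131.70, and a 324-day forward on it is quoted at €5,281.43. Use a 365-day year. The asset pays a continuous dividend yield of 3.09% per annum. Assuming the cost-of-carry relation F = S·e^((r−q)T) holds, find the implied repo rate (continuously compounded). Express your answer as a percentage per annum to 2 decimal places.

From F = S·e^((r−q)T): (r − q) = ln(F/S)/T
ln(5281.43/5131.70) = ln(1.029177) = 0.028759
(r − q) = 0.028759 / (324/365) = 0.032398
r = ln(F/S)/T + q = 0.032398 + 0.0309 = 0.063298
r = 6.33%

6.33%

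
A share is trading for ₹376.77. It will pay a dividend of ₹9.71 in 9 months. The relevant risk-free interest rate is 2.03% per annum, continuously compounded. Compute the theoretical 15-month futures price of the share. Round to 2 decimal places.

PV(dividends) I = 9.71·e^(−0.0203·9/12)
I = 9.5633
F = (S − I)·e^(rT) = (376.77 − 9.5633) · e^(0.0203·15/12)
= 367.2067 · e^0.025375 = 367.2067 × 1.025700 = ₹376.64

₹376.64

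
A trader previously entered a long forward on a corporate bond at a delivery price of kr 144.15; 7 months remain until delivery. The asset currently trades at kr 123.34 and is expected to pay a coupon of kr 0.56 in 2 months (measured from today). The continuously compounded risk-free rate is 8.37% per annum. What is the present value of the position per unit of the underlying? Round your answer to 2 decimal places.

PV(remaining coupons) I = 0.56·e^(−0.0837·2/12) = 0.5522
Current forward F = (S − I)·e^(rT) = (123.34 − 0.5522)·e^(0.0837·7/12) = 122.7878 × 1.050037 = 128.9317
Value (long) = (F − K)·e^(−rT) = (128.9317 − 144.15) × 0.952348 = -14.4931
Value = -kr 14.49

-kr 14.49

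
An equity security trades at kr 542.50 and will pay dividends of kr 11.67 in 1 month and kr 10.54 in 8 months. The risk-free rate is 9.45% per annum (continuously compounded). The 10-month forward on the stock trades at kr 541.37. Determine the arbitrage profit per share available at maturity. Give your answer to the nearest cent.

kr 22.34 per share

PV(dividends) I = 11.67·e^(−0.0945·1/12) + 10.54·e^(−0.0945·8/12) = 21.4749
Fair forward F* = (S − I)·e^(rT) = (542.50 − 21.4749)·e^0.078750 = 521.0251 × 1.081934 = 563.7148
Market kr 541.37 < fair 563.7148: forward underpriced → reverse cash-and-carry (short the stock, invest proceeds at r, pay the dividends, go long the forward).
Profit at T = |F_mkt − F*| = |541.37 − 563.7148| = kr 22.34 per share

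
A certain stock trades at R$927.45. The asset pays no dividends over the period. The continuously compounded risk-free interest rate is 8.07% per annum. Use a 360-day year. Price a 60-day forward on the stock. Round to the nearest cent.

R$940.01

F = S·e^(rT) = 927.45 · e^(0.0807 × 60/360)
= 927.45 · e^0.013450 = 927.45 × 1.013541
F = R$940.01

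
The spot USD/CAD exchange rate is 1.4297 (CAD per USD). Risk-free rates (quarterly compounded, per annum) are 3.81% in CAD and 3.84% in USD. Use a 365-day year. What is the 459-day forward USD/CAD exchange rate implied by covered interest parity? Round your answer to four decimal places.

By covered interest parity, F = S · (1+r_CAD/4)^(4T) / (1+r_USD/4)^(4T)
= 1.4297 × 1.048841 / 1.049233 = 1.4297 × 0.999626
F = 1.4292 CAD per USD

1.4292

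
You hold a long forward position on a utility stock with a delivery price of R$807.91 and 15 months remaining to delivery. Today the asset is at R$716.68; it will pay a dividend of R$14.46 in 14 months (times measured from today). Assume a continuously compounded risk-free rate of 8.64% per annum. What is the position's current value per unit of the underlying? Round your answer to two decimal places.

-R$21.60

PV(remaining dividends) I = 14.46·e^(−0.0864·14/12) = 13.0735
Current forward F = (S − I)·e^(rT) = (716.68 − 13.0735)·e^(0.0864·15/12) = 703.6065 × 1.114048 = 783.8514
Value (long) = (F − K)·e^(−rT) = (783.8514 − 807.91) × 0.897628 = -21.5957
Value = -R$21.60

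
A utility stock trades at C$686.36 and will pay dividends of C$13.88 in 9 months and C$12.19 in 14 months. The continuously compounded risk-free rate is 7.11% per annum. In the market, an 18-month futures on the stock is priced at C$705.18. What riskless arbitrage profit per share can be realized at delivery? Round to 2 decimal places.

C$31.30 per share

PV(dividends) I = 13.88·e^(−0.0711·9/12) + 12.19·e^(−0.0711·14/12) = 24.3789
Fair futures F* = (S − I)·e^(rT) = (686.36 − 24.3789)·e^0.106650 = 661.9811 × 1.112545 = 736.4838
Market C$705.18 < fair 736.4838: forward underpriced → reverse cash-and-carry (short the stock, invest proceeds at r, pay the dividends, go long the forward).
Profit at T = |F_mkt − F*| = |705.18 − 736.4838| = C$31.30 per share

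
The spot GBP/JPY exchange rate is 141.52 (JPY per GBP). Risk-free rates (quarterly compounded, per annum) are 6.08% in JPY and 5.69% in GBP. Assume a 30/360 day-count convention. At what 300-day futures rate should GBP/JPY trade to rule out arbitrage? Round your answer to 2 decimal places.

By covered interest parity, F = S · (1+r_JPY/4)^(4T) / (1+r_GBP/4)^(4T)
= 141.52 × 1.051571 / 1.048209 = 141.52 × 1.003207
F = 141.97 JPY per GBP

141.97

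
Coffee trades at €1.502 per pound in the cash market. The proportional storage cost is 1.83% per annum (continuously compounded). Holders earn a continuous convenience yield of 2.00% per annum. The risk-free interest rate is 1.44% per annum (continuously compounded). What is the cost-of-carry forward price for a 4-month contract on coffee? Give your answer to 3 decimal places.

€1.508 per pound

Net carry = r + u − y = 0.0144 + 0.0183 − 0.0200 = 0.0127
F = S·e^((r+u−y)T) = 1.502 · e^(0.0127 × 4/12) = 1.502 · e^0.004233
= 1.502 × 1.004242 = €1.508 per pound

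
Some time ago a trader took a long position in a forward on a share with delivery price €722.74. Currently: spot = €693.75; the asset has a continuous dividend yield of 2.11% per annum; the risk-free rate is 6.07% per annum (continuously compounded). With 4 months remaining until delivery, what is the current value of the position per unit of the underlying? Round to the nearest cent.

Current fair forward for the remaining 4 months: F = S·e^((r − q)·T), (r − q) = 0.0607 − 0.0211 = 0.0396
F = 693.75 · e^(0.0396 × 4/12) = 693.75 × 1.013288 = 702.9685
Value of long forward = (F − K)·e^(−rT) = (702.9685 − 722.74) · e^(−0.0607·4/12)
= -19.7715 × 0.979970 = -19.38

-€19.38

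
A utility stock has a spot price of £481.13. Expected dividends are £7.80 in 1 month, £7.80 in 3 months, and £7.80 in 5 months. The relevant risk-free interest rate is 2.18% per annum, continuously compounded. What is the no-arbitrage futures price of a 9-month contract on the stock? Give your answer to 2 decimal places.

£465.40

PV(dividends) I = 7.80·e^(−0.0218·1/12) + 7.80·e^(−0.0218·3/12) + 7.80·e^(−0.0218·5/12)
I = 7.7858 + 7.7576 + 7.7295 = 23.2729
F = (S − I)·e^(rT) = (481.13 − 23.2729) · e^(0.0218·9/12)
= 457.8571 · e^0.016350 = 457.8571 × 1.016484 = £465.40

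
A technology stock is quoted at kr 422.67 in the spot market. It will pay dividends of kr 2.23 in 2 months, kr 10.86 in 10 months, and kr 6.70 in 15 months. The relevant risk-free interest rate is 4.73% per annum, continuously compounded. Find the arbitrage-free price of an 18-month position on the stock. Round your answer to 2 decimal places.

kr 433.39

PV(dividends) I = 2.23·e^(−0.0473·2/12) + 10.86·e^(−0.0473·10/12) + 6.70·e^(−0.0473·15/12)
I = 2.2125 + 10.4403 + 6.3153 = 18.9681
F = (S − I)·e^(rT) = (422.67 − 18.9681) · e^(0.0473·18/12)
= 403.7019 · e^0.070950 = 403.7019 × 1.073528 = kr 433.39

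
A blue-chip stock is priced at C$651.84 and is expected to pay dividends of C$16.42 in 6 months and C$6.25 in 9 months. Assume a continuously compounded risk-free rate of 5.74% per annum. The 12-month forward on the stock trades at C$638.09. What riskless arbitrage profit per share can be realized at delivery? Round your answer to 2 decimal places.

C$29.02 per share

PV(dividends) I = 16.42·e^(−0.0574·6/12) + 6.25·e^(−0.0574·9/12) = 21.9421
Fair forward F* = (S − I)·e^(rT) = (651.84 − 21.9421)·e^0.057400 = 629.8979 × 1.059079 = 667.1116
Market C$638.09 < fair 667.1116: forward underpriced → reverse cash-and-carry (short the stock, invest proceeds at r, pay the dividends, go long the forward).
Profit at T = |F_mkt − F*| = |638.09 − 667.1116| = C$29.02 per share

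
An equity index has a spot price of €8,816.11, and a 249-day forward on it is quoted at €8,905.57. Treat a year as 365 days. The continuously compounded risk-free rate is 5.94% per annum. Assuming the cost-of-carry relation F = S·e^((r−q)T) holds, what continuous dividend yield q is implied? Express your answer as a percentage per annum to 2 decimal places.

From F = S·e^((r−q)T): (r − q) = ln(F/S)/T
ln(8905.57/8816.11) = ln(1.010147) = 0.010096
(r − q) = 0.010096 / (249/365) = 0.014799
q = r − ln(F/S)/T = 0.0594 − 0.014799 = 0.044601
q = 4.46%

4.46%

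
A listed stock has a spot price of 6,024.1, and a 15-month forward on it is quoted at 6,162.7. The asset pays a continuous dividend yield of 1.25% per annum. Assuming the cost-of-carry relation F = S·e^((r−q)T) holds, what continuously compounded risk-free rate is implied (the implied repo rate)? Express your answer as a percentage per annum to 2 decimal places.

3.07%

From F = S·e^((r−q)T): (r − q) = ln(F/S)/T
ln(6162.7/6024.1) = ln(1.023008) = 0.022747
(r − q) = 0.022747 / (15/12) = 0.018198
r = ln(F/S)/T + q = 0.018198 + 0.0125 = 0.030698
r = 3.07%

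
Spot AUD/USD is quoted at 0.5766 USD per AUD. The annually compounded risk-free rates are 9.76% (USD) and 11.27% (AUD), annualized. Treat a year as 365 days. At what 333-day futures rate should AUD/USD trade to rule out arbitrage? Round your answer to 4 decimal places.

By covered interest parity, F = S · (1+r_USD)^T / (1+r_AUD)^T
= 0.5766 × 1.088675 / 1.102331 = 0.5766 × 0.987612
F = 0.5695 USD per AUD

0.5695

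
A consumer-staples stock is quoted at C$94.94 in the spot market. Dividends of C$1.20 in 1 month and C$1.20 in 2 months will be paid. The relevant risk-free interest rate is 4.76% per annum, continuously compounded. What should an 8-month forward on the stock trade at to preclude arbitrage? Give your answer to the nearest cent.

C$95.54

PV(dividends) I = 1.20·e^(−0.0476·1/12) + 1.20·e^(−0.0476·2/12)
I = 1.1952 + 1.1905 = 2.3857
F = (S − I)·e^(rT) = (94.94 − 2.3857) · e^(0.0476·8/12)
= 92.5543 · e^0.031733 = 92.5543 × 1.032242 = C$95.54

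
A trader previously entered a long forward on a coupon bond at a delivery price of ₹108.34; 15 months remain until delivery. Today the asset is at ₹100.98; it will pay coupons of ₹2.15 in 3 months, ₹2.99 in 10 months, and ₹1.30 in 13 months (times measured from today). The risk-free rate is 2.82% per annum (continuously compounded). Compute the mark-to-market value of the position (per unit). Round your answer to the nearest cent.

-₹9.92

PV(remaining coupons) I = 2.15·e^(−0.0282·3/12) + 2.99·e^(−0.0282·10/12) + 1.30·e^(−0.0282·13/12) = 6.3163
Current forward F = (S − I)·e^(rT) = (100.98 − 6.3163)·e^(0.0282·15/12) = 94.6637 × 1.035879 = 98.0601
Value (long) = (F − K)·e^(−rT) = (98.0601 − 108.34) × 0.965364 = -9.9238
Value = -₹9.92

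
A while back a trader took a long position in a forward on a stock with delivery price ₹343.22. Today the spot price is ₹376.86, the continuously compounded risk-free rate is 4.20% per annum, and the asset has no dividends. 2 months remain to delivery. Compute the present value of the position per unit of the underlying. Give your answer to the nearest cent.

Current fair forward for the remaining 2 months: F = S·e^(r·T), r = 0.0420
F = 376.86 · e^(0.0420 × 2/12) = 376.86 × 1.007025 = 379.5074
Value of long forward = (F − K)·e^(−rT) = (379.5074 − 343.22) · e^(−0.0420·2/12)
= 36.2874 × 0.993024 = 36.03

₹36.03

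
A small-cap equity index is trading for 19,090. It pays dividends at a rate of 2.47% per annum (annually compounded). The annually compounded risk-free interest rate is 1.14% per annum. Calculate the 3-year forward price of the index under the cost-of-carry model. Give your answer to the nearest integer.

18,356

F = S · (1+r)^T / (1+q)^T
= 19090 × 1.034591 / 1.075945 = 19090 × 0.961565
F = 18,356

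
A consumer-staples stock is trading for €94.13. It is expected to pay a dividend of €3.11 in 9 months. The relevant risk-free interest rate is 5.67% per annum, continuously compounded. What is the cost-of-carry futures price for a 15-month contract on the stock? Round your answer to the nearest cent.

€97.84

PV(dividends) I = 3.11·e^(−0.0567·9/12)
I = 2.9805
F = (S − I)·e^(rT) = (94.13 − 2.9805) · e^(0.0567·15/12)
= 91.1495 · e^0.070875 = 91.1495 × 1.073447 = €97.84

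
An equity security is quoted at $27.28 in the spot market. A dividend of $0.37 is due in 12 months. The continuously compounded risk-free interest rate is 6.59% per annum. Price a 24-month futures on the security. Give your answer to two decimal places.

PV(dividends) I = 0.37·e^(−0.0659·12/12)
I = 0.3464
F = (S − I)·e^(rT) = (27.28 − 0.3464) · e^(0.0659·24/12)
= 26.9336 · e^0.131800 = 26.9336 × 1.140880 = $30.73

$30.73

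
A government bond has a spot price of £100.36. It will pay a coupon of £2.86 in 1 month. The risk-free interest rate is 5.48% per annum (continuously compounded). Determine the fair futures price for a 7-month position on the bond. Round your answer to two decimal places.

PV(coupons) I = 2.86·e^(−0.0548·1/12)
I = 2.8470
F = (S − I)·e^(rT) = (100.36 − 2.8470) · e^(0.0548·7/12)
= 97.5130 · e^0.031967 = 97.5130 × 1.032483 = £100.68

£100.68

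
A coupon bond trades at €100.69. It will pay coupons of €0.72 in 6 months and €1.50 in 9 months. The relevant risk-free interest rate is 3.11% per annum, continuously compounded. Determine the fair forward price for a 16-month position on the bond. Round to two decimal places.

€102.69

PV(coupons) I = 0.72·e^(−0.0311·6/12) + 1.50·e^(−0.0311·9/12)
I = 0.7089 + 1.4654 = 2.1743
F = (S − I)·e^(rT) = (100.69 − 2.1743) · e^(0.0311·16/12)
= 98.5157 · e^0.041467 = 98.5157 × 1.042339 = €102.69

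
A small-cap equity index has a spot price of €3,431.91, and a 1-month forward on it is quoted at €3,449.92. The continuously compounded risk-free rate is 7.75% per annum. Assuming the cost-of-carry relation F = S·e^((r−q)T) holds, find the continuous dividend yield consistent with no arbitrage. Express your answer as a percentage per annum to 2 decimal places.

1.47%

From F = S·e^((r−q)T): (r − q) = ln(F/S)/T
ln(3449.92/3431.91) = ln(1.005248) = 0.005234
(r − q) = 0.005234 / (1/12) = 0.062808
q = r − ln(F/S)/T = 0.0775 − 0.062808 = 0.014692
q = 1.47%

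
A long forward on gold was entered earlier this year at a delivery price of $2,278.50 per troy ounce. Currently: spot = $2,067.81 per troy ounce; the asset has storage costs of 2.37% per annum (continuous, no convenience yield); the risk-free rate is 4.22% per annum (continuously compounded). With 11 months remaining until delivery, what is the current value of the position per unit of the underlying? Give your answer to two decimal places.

-$78.82 per troy ounce

Current fair forward for the remaining 11 months: F = S·e^((r + u)·T), (r + u) = 0.0422 + 0.0237 = 0.0659
F = 2067.81 · e^(0.0659 × 11/12) = 2067.81 × 1.06227022 = 2196.5730
Value of long forward = (F − K)·e^(−rT) = (2196.5730 − 2278.50) · e^(−0.0422·11/12)
= -81.9270 × 0.96205531 = -78.82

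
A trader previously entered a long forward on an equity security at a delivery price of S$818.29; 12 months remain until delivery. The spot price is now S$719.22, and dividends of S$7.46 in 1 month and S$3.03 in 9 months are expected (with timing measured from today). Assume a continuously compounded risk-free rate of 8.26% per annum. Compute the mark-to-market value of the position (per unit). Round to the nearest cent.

-S$44.45

PV(remaining dividends) I = 7.46·e^(−0.0826·1/12) + 3.03·e^(−0.0826·9/12) = 10.2568
Current forward F = (S − I)·e^(rT) = (719.22 − 10.2568)·e^(0.0826·12/12) = 708.9632 × 1.086107 = 770.0099
Value (long) = (F − K)·e^(−rT) = (770.0099 − 818.29) × 0.920719 = -44.4524
Value = -S$44.45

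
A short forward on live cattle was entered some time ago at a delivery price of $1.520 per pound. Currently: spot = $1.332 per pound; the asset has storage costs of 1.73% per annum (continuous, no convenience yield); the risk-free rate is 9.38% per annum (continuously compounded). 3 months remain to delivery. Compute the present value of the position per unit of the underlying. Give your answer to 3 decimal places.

$0.147 per pound

Current fair forward for the remaining 3 months: F = S·e^((r + u)·T), (r + u) = 0.0938 + 0.0173 = 0.1111
F = 1.332 · e^(0.1111 × 3/12) = 1.332 × 1.028164 = 1.3695
Value of long forward = (F − K)·e^(−rT) = (1.3695 − 1.520) · e^(−0.0938·3/12)
= -0.1505 × 0.976823 = -0.147
Short position value = −(long value) = $0.147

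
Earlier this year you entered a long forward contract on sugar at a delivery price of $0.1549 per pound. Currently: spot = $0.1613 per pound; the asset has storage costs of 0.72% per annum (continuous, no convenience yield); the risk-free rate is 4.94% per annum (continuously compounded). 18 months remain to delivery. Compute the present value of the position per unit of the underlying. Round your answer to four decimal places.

$0.0192 per pound

Current fair forward for the remaining 18 months: F = S·e^((r + u)·T), (r + u) = 0.0494 + 0.0072 = 0.0566
F = 0.1613 · e^(0.0566 × 18/12) = 0.1613 × 1.088608 = 0.1756
Value of long forward = (F − K)·e^(−rT) = (0.1756 − 0.1549) · e^(−0.0494·18/12)
= 0.0207 × 0.928579 = 0.0192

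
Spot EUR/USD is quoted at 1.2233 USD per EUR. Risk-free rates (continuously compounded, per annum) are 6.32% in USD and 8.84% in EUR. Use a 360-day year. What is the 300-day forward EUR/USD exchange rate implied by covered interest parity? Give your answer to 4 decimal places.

F = S·e^((r_USD − r_EUR)T) = 1.2233 · e^((0.0632 − 0.0884) × 300/360)
= 1.2233 · e^-0.021000 = 1.2233 × 0.979219
F = 1.1979 USD per EUR

1.1979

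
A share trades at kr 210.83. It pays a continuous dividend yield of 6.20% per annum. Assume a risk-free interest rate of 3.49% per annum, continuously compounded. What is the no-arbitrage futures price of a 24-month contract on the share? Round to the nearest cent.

F = S·e^((r − q)T) = 210.83 · e^((0.0349 − 0.0620) × 24/12)
= 210.83 · e^-0.054200 = 210.83 × 0.947243
F = kr 199.71

kr 199.71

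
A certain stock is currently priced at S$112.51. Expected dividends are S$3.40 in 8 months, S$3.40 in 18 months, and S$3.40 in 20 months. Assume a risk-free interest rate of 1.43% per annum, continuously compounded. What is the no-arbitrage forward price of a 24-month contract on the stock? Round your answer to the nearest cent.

PV(dividends) I = 3.40·e^(−0.0143·8/12) + 3.40·e^(−0.0143·18/12) + 3.40·e^(−0.0143·20/12)
I = 3.3677 + 3.3278 + 3.3199 = 10.0154
F = (S − I)·e^(rT) = (112.51 − 10.0154) · e^(0.0143·24/12)
= 102.4946 · e^0.028600 = 102.4946 × 1.029013 = S$105.47

S$105.47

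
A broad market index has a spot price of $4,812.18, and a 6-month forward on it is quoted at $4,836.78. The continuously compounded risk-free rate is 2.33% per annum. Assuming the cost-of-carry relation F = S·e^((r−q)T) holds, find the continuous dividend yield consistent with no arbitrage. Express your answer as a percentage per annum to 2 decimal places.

From F = S·e^((r−q)T): (r − q) = ln(F/S)/T
ln(4836.78/4812.18) = ln(1.005112) = 0.005099
(r − q) = 0.005099 / (6/12) = 0.010198
q = r − ln(F/S)/T = 0.0233 − 0.010198 = 0.013102
q = 1.31%

1.31%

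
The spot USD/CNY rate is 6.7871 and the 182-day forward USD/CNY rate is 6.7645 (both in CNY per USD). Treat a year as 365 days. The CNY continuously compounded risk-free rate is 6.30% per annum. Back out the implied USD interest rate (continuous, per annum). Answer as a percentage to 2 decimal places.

F = S·e^((r_CNY − r_USD)T) ⇒ r_USD = r_CNY − ln(F/S)/T
ln(6.7645/6.7871) = -0.003335; /(182/365) = -0.006688
r_USD = 0.0630 + 0.006688 = 0.069688
r_USD = 6.97%

6.97%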